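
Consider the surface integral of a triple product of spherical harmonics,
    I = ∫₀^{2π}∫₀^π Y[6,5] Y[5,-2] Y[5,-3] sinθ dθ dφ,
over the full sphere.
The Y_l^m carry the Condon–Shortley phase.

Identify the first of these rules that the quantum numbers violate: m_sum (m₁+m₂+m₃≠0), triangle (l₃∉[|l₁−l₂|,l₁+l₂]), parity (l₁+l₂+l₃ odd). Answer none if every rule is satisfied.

none

azimuthal sum: 5 − 2 − 3 = 0  ✓
1 ≤ 5 ≤ 11 (triangle on l)  ✓
L = 6 + 5 + 5 = 16 (even)  ✓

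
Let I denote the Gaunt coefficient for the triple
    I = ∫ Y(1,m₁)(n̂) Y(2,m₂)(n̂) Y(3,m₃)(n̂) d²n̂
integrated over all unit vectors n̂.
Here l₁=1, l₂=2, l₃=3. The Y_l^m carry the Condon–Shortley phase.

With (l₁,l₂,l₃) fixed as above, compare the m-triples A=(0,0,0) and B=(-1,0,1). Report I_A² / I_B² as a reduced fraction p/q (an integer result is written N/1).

l's match ⇒ only the (l;m) 3-j factors differ between A and B.
A: triangle coeff Δ(1,2,3) = 1/105; Σ_t [0,0]: t=0:+1/4 = 1/4; (3j)²=3/35 [(1 2 3; 0 0 0)], sign=-1
B: triangle coeff Δ(1,2,3) = 1/105; Σ_t [0,0]: t=0:+1/8 = 1/8; (3j)²=2/35 [(1 2 3; -1 0 1)], sign=+1
I_A²/I_B² = (3/35)/(2/35) = 3/2

3/2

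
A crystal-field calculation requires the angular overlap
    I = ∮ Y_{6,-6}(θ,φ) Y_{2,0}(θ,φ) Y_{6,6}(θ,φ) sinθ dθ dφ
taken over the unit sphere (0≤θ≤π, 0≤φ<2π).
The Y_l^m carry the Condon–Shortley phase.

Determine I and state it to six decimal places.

Rules hold: Σm=0, L=14 even, 4≤6≤8.
N = 13·5·13 = 845
Δ = 2!·10!·2!/15! = 1/90090
Racah Σ t=0..2: t=0:+1/69120 t=1:−1/14400 t=2:+1/69120 = -7/172800
⇒ 3j(6 2 6; 0 0 0)² = 14/715, sgn -1
Racah Σ t=2..2: t=2:+1/14515200 = 1/14515200
⇒ 3j(6 2 6; -6 0 6)² = 22/455, sgn +1
4πI² = N·(3j₀)²·(3jₘ)² = 4/5
I = -1·√(0.8/4π) = -0.25231325

-0.252313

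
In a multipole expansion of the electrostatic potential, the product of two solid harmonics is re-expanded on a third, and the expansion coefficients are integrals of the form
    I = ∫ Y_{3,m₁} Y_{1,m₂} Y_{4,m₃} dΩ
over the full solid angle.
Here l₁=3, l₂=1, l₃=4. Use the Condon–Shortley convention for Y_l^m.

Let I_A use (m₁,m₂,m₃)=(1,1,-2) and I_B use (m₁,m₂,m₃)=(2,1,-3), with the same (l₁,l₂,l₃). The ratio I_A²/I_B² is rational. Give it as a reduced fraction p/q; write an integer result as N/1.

5/7

Shared (l₁,l₂,l₃)=(3,1,4): N and (l;000)² cancel in I_A²/I_B².
A: Δ = 0!·6!·2!/9! = 1/252; Racah Σ t=0..0: t=0:+1/96 = 1/96; ⇒ 3j(3 1 4; 1 1 -2)² = 5/84, sgn +1
B: Δ = 0!·6!·2!/9! = 1/252; Racah Σ t=0..0: t=0:+1/240 = 1/240; ⇒ 3j(3 1 4; 2 1 -3)² = 1/12, sgn -1
I_A²/I_B² = (5/84)/(1/12) = 5/7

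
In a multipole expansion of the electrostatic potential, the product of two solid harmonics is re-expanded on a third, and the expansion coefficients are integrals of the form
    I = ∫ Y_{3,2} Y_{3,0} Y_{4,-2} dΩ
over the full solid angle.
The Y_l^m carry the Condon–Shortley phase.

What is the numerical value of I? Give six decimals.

m-sum 0 ✓  L=10 even ✓  0≤4≤6 ✓
Π(2lᵢ+1) = 7×7×9 = 441
triangle coeff Δ(3,3,4) = 1/34650
Σ_t [0,2]: t=0:+1/72 t=1:−1/16 t=2:+1/72 = -5/144
(3j)²=2/77 [(3 3 4; 0 0 0)], sign=-1
Σ_t [0,1]: t=0:+1/72 t=1:−1/96 = 1/288
(3j)²=1/462 [(3 3 4; 2 0 -2)], sign=+1
⇒ 4πI² = 3/121
I = (-1)√(3/121/(4π)) = -0.04441841

-0.044418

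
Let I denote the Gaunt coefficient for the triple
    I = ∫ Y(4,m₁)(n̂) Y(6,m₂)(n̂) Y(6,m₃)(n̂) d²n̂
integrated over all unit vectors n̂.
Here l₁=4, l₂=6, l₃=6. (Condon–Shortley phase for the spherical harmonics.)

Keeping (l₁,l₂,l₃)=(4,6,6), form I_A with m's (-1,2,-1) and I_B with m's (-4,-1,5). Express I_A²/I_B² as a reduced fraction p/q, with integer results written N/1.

2809/2310

Shared (l₁,l₂,l₃)=(4,6,6): N and (l;000)² cancel in I_A²/I_B².
A: Δ = 4!·4!·8!/17! = 1/15315300; Racah Σ t=1..4: t=1:−1/725760 t=2:+1/34560 t=3:−1/17280 t=4:+1/82944 = -53/2903040; ⇒ 3j(4 6 6; -1 2 -1)² = 2809/306306, sgn +1
B: Δ = 4!·4!·8!/17! = 1/15315300; Racah Σ t=4..4: t=4:+1/2903040 = 1/2903040; ⇒ 3j(4 6 6; -4 -1 5)² = 5/663, sgn -1
I_A²/I_B² = (2809/306306)/(5/663) = 2809/2310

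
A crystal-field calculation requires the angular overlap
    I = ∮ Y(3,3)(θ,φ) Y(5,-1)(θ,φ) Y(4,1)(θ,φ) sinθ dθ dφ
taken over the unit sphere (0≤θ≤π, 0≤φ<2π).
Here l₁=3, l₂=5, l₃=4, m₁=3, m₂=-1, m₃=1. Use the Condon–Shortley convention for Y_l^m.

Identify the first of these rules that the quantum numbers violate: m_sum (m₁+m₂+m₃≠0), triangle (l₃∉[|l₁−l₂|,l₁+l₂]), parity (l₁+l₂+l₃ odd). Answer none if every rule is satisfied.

Σmᵢ = 3  ✗
l₃∈[|l₁−l₂|,l₁+l₂]=[2,8], have l₃=4
Σlᵢ = 12 ⇒ even

m_sum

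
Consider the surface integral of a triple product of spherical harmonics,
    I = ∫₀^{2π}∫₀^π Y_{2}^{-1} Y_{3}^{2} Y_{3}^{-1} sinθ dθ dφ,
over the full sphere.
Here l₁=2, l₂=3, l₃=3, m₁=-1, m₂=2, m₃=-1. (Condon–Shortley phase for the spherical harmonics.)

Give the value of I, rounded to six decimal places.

0.162868

Rules hold: Σm=0, L=8 even, 1≤3≤5.
N = 5·7·7 = 245
Δ = 2!·2!·4!/9! = 1/3780
Racah Σ t=0..2: t=0:+1/24 t=1:−1/4 t=2:+1/24 = -1/6
⇒ 3j(2 3 3; 0 0 0)² = 4/105, sgn +1
Racah Σ t=1..2: t=1:−1/48 t=2:+1/12 = 1/16
⇒ 3j(2 3 3; -1 2 -1)² = 1/28, sgn +1
4πI² = N·(3j₀)²·(3jₘ)² = 1/3
I = +1·√(0.333333/4π) = 0.16286750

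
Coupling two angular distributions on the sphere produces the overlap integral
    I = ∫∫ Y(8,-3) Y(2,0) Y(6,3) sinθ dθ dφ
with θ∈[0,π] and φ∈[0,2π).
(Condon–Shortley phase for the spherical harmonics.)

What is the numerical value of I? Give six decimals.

-0.199019

Rules hold: Σm=0, L=16 even, 6≤6≤10.
N = 17·5·13 = 1105
Δ = 4!·12!·0!/17! = 1/30940
Racah Σ t=2..2: t=2:+1/2073600 = 1/2073600
⇒ 3j(8 2 6; 0 0 0)² = 28/1105, sgn +1
Racah Σ t=2..2: t=2:+1/8709120 = 1/8709120
⇒ 3j(8 2 6; -3 0 3)² = 55/3094, sgn -1
4πI² = N·(3j₀)²·(3jₘ)² = 110/221
I = -1·√(0.497738/4π) = -0.19901934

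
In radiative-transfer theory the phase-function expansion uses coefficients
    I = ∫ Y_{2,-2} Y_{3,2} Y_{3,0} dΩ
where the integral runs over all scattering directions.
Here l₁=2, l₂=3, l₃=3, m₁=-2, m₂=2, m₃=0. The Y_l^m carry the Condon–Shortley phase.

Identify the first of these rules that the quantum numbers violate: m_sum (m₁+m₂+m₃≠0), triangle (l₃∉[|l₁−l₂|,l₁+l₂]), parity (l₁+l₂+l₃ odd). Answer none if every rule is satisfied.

m₁+m₂+m₃ = -2 + 2 + 0 = 0  ✓
triangle: |2−3|=1 ≤ l₃=3 ≤ 2+3=5  ✓
parity: l₁+l₂+l₃ = 8 is even  ✓

none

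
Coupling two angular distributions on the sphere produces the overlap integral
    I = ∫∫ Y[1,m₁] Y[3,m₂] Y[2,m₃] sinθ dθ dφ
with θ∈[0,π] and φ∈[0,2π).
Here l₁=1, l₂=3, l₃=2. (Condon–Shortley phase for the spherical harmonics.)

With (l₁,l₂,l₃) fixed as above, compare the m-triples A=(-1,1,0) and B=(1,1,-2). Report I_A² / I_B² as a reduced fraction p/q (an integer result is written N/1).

6/1

Same 1,3,2: normalisation and zero-m 3j drop out of the ratio.
A: Δ: 2! 0! 4! / 7! → 1/105; sum: t=2:+1/8 = 1/8; 3j²(1 3 2; -1 1 0) = Δ·Π!·Σ² = 2/35  (sign +1)
B: Δ: 2! 0! 4! / 7! → 1/105; sum: t=0:+1/48 = 1/48; 3j²(1 3 2; 1 1 -2) = Δ·Π!·Σ² = 1/105  (sign +1)
I_A²/I_B² = (2/35)/(1/105) = 6/1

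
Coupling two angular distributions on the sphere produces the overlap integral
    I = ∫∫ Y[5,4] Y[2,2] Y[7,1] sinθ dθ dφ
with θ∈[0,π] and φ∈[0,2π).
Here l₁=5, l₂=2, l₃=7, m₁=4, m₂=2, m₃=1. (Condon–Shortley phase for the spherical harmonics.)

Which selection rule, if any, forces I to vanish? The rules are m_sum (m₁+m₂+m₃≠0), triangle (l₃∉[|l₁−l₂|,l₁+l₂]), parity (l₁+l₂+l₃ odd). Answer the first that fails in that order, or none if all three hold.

m_sum

m₁+m₂+m₃ = 4 + 2 + 1 = 7  ✗
triangle: |5−2|=3 ≤ l₃=7 ≤ 5+2=7
parity: l₁+l₂+l₃ = 14 is even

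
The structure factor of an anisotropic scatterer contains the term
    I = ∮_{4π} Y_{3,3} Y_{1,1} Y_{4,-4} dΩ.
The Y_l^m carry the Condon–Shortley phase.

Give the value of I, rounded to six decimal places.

0.325735

Rules hold: Σm=0, L=8 even, 2≤4≤4.
N = 7·3·9 = 189
Δ = 0!·6!·2!/9! = 1/252
Racah Σ t=0..0: t=0:+1/36 = 1/36
⇒ 3j(3 1 4; 0 0 0)² = 4/63, sgn +1
Racah Σ t=0..0: t=0:+1/1440 = 1/1440
⇒ 3j(3 1 4; 3 1 -4)² = 1/9, sgn +1
4πI² = N·(3j₀)²·(3jₘ)² = 4/3
I = +1·√(1.33333/4π) = 0.32573501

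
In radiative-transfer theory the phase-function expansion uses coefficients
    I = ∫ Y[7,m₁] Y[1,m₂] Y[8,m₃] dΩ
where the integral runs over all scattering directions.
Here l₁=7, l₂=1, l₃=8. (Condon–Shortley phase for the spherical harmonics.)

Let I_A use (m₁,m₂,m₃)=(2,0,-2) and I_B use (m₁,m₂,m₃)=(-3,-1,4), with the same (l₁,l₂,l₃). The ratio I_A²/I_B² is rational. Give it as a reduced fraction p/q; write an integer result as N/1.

10/11

Same 7,1,8: normalisation and zero-m 3j drop out of the ratio.
A: Δ: 0! 14! 2! / 17! → 1/2040; sum: t=0:+1/43545600 = 1/43545600; 3j²(7 1 8; 2 0 -2) = Δ·Π!·Σ² = 1/34  (sign +1)
B: Δ: 0! 14! 2! / 17! → 1/2040; sum: t=0:+1/174182400 = 1/174182400; 3j²(7 1 8; -3 -1 4) = Δ·Π!·Σ² = 11/340  (sign +1)
I_A²/I_B² = (1/34)/(11/340) = 10/11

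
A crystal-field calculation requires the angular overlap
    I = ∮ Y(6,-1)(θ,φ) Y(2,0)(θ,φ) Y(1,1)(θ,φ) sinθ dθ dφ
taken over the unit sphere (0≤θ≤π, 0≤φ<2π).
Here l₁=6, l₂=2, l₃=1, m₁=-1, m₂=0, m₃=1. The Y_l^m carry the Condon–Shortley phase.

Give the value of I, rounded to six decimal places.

l₃=1 ∉ [4,8] — triangle fails ⇒ I = 0

0.000000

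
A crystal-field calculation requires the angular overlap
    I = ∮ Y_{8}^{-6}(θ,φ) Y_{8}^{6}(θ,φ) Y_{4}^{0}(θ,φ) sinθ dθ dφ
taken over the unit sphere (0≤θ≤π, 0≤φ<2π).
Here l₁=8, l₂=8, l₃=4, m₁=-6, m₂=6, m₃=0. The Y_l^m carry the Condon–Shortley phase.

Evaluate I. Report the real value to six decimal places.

Rules hold: Σm=0, L=20 even, 0≤4≤16.
N = 17·17·9 = 2601
Δ = 12!·4!·4!/21! = 1/185175900
Racah Σ t=4..8: t=4:+1/557383680 t=5:−1/21772800 t=6:+1/8294400 t=7:−1/21772800 t=8:+1/557383680 = 1/30965760
⇒ 3j(8 8 4; 0 0 0)² = 36/4199, sgn +1
Racah Σ t=10..12: t=10:+1/4180377600 t=11:−1/1437004800 t=12:+1/7664025600 = -1/3065610240
⇒ 3j(8 8 4; -6 6 0)² = 13/1292, sgn -1
4πI² = N·(3j₀)²·(3jₘ)² = 81/361
I = -1·√(0.224377/4π) = -0.13362385

-0.133624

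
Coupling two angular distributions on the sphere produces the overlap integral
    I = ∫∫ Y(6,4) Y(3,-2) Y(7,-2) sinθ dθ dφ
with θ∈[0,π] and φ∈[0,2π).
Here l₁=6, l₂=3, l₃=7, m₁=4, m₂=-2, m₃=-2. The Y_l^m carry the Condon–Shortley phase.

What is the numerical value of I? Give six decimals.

-0.153384

Rules hold: Σm=0, L=16 even, 3≤7≤9.
N = 13·7·15 = 1365
Δ = 2!·10!·4!/17! = 1/2042040
Racah Σ t=0..2: t=0:+1/207360 t=1:−1/57600 t=2:+1/207360 = -1/129600
⇒ 3j(6 3 7; 0 0 0)² = 168/12155, sgn +1
Racah Σ t=0..1: t=0:+1/967680 t=1:−1/8709120 = 1/1088640
⇒ 3j(6 3 7; 4 -2 -2)² = 800/51051, sgn -1
4πI² = N·(3j₀)²·(3jₘ)² = 134400/454597
I = -1·√(0.295646/4π) = -0.15338448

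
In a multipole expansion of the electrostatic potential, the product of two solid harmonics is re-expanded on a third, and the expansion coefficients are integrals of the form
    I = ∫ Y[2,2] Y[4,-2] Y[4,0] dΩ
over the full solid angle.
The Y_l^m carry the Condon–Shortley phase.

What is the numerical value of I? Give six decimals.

-0.190365

Rules hold: Σm=0, L=10 even, 2≤4≤6.
N = 5·9·9 = 405
Δ = 2!·2!·6!/11! = 1/13860
Racah Σ t=0..2: t=0:+1/192 t=1:−1/36 t=2:+1/192 = -5/288
⇒ 3j(2 4 4; 0 0 0)² = 20/693, sgn -1
Racah Σ t=0..0: t=0:+1/192 = 1/192
⇒ 3j(2 4 4; 2 -2 0)² = 3/77, sgn +1
4πI² = N·(3j₀)²·(3jₘ)² = 2700/5929
I = -1·√(0.455389/4π) = -0.19036462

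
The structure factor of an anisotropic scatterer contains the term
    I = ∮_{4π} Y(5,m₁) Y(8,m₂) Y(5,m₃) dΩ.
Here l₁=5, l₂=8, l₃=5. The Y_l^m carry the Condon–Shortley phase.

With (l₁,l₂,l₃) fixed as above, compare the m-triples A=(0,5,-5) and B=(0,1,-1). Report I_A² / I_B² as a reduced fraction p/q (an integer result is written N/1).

715/294

Shared (l₁,l₂,l₃)=(5,8,5): N and (l;000)² cancel in I_A²/I_B².
A: Δ = 8!·2!·8!/19! = 1/37413090; Racah Σ t=5..5: t=5:−1/58060800 = -1/58060800; ⇒ 3j(5 8 5; 0 5 -5)² = 5/323, sgn -1
B: Δ = 8!·2!·8!/19! = 1/37413090; Racah Σ t=3..5: t=3:−1/2073600 t=4:+1/414720 t=5:−1/829440 = 1/1382400; ⇒ 3j(5 8 5; 0 1 -1)² = 294/46189, sgn +1
I_A²/I_B² = (5/323)/(294/46189) = 715/294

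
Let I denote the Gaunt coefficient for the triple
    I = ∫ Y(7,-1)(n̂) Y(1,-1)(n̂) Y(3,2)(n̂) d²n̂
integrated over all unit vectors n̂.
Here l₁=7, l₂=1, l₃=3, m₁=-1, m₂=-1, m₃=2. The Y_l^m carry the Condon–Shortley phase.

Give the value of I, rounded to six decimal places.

triangle: need 6≤l₃≤8, have 3; I=0

0.000000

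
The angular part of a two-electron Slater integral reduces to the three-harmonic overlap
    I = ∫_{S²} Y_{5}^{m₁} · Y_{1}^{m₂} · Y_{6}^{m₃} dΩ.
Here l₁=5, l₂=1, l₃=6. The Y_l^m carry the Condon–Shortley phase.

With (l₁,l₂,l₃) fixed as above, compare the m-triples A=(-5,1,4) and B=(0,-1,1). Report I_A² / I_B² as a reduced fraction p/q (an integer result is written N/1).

l's match ⇒ only the (l;m) 3-j factors differ between A and B.
A: triangle coeff Δ(5,1,6) = 1/858; Σ_t [0,0]: t=0:+1/7257600 = 1/7257600; (3j)²=1/858 [(5 1 6; -5 1 4)], sign=+1
B: triangle coeff Δ(5,1,6) = 1/858; Σ_t [0,0]: t=0:+1/28800 = 1/28800; (3j)²=7/286 [(5 1 6; 0 -1 1)], sign=-1
I_A²/I_B² = (1/858)/(7/286) = 1/21

1/21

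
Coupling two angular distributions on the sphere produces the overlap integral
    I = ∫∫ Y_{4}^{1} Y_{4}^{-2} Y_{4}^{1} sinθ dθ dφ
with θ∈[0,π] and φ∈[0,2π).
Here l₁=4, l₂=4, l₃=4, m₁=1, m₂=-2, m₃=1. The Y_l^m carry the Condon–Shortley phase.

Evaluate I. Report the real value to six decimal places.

Checks pass: Σm=0; 12 even; l₃=4∈[0,8].
(2·4+1)(2·4+1)(2·4+1) = 729
Δ: 4! 4! 4! / 13! → 1/450450
sum: t=0:+1/13824 t=1:−1/216 t=2:+1/64 t=3:−1/216 t=4:+1/13824 = 5/768
3j²(4 4 4; 0 0 0) = Δ·Π!·Σ² = 18/1001  (sign +1)
sum: t=0:+1/576 t=1:−1/144 t=2:+1/576 = -1/288
3j²(4 4 4; 1 -2 1) = Δ·Π!·Σ² = 20/1001  (sign +1)
combine: 4πI² = 729·18/1001·20/1001 = 262440/1002001
take √, sign +1: I = 0.14436968

0.144370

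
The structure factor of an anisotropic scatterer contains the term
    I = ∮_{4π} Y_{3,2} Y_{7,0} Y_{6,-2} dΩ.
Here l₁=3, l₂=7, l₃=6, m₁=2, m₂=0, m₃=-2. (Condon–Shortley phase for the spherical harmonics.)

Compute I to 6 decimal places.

-0.160413

Rules hold: Σm=0, L=16 even, 4≤6≤10.
N = 7·15·13 = 1365
Δ = 4!·2!·10!/17! = 1/2042040
Racah Σ t=1..3: t=1:−1/207360 t=2:+1/57600 t=3:−1/207360 = 1/129600
⇒ 3j(3 7 6; 0 0 0)² = 168/12155, sgn +1
Racah Σ t=0..1: t=0:+1/725760 t=1:−1/207360 = -1/290304
⇒ 3j(3 7 6; 2 0 -2)² = 125/7293, sgn -1
4πI² = N·(3j₀)²·(3jₘ)² = 147000/454597
I = -1·√(0.323363/4π) = -0.16041333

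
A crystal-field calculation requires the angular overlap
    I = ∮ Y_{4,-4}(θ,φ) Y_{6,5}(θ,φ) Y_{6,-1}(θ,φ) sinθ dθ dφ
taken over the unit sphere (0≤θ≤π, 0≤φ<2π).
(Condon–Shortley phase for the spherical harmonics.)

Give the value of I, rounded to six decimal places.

Checks pass: Σm=0; 16 even; l₃=6∈[2,10].
(2·4+1)(2·6+1)(2·6+1) = 1521
Δ: 4! 4! 8! / 17! → 1/15315300
sum: t=0:+1/829440 t=1:−1/25920 t=2:+1/9216 t=3:−1/25920 t=4:+1/829440 = 7/207360
3j²(4 6 6; 0 0 0) = Δ·Π!·Σ² = 28/2431  (sign +1)
sum: t=4:+1/2903040 = 1/2903040
3j²(4 6 6; -4 5 -1) = Δ·Π!·Σ² = 5/663  (sign -1)
combine: 4πI² = 1521·28/2431·5/663 = 420/3179
take √, sign -1: I = -0.10253555

-0.102536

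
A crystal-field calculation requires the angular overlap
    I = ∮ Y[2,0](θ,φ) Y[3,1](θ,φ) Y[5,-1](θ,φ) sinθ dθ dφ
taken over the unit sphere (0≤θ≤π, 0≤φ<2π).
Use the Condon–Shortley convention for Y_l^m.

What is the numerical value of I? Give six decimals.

-0.227318

Rules hold: Σm=0, L=10 even, 1≤5≤5.
N = 5·7·11 = 385
Δ = 0!·4!·6!/11! = 1/2310
Racah Σ t=0..0: t=0:+1/144 = 1/144
⇒ 3j(2 3 5; 0 0 0)² = 10/231, sgn -1
Racah Σ t=0..0: t=0:+1/192 = 1/192
⇒ 3j(2 3 5; 0 1 -1)² = 3/77, sgn +1
4πI² = N·(3j₀)²·(3jₘ)² = 50/77
I = -1·√(0.649351/4π) = -0.22731846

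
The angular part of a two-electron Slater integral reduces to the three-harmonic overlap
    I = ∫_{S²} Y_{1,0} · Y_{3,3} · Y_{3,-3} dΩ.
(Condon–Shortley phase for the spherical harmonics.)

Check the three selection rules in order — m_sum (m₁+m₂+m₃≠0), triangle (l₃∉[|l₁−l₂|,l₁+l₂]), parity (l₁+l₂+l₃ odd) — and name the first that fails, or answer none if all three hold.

m₁+m₂+m₃ = 0 + 3 − 3 = 0  ✓
triangle: |1−3|=2 ≤ l₃=3 ≤ 1+3=4  ✓
parity: l₁+l₂+l₃ = 7 is odd  ✗

parity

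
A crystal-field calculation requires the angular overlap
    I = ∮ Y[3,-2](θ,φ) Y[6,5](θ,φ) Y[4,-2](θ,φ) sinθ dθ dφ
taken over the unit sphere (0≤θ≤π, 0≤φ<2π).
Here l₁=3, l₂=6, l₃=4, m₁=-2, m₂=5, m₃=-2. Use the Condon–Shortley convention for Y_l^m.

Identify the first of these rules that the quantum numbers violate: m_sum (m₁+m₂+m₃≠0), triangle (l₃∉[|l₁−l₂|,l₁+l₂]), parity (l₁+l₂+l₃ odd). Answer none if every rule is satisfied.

m_sum

m₁+m₂+m₃ = -2 + 5 − 2 = 1  ✗
triangle: |3−6|=3 ≤ l₃=4 ≤ 3+6=9
parity: l₁+l₂+l₃ = 13 is odd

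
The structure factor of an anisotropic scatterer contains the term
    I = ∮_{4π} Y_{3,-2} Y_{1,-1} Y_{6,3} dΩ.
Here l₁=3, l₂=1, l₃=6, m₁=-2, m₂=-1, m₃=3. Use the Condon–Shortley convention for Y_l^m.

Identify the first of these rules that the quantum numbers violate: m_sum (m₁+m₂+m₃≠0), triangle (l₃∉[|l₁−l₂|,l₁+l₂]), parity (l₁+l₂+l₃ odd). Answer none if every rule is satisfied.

m₁+m₂+m₃ = -2 − 1 + 3 = 0  ✓
triangle: |3−1|=2 ≤ l₃=6 ≤ 3+1=4  ✗
parity: l₁+l₂+l₃ = 10 is even

triangle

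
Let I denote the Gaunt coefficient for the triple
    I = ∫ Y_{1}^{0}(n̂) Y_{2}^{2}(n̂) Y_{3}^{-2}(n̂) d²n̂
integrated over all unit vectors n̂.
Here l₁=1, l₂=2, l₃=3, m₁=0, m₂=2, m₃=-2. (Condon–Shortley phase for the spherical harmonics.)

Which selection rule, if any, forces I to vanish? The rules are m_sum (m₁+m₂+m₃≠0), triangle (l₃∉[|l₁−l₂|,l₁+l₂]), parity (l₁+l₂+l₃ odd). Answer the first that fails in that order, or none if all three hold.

m₁+m₂+m₃ = 0 + 2 − 2 = 0  ✓
triangle: |1−2|=1 ≤ l₃=3 ≤ 1+2=3  ✓
parity: l₁+l₂+l₃ = 6 is even  ✓

none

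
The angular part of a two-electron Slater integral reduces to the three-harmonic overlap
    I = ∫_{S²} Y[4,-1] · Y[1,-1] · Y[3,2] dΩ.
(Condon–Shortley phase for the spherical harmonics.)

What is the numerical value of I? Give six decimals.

-0.106622

Rules hold: Σm=0, L=8 even, 3≤3≤5.
N = 9·3·7 = 189
Δ = 2!·6!·0!/9! = 1/252
Racah Σ t=1..1: t=1:−1/36 = -1/36
⇒ 3j(4 1 3; 0 0 0)² = 4/63, sgn +1
Racah Σ t=0..0: t=0:+1/240 = 1/240
⇒ 3j(4 1 3; -1 -1 2)² = 1/84, sgn -1
4πI² = N·(3j₀)²·(3jₘ)² = 1/7
I = -1·√(0.142857/4π) = -0.10662181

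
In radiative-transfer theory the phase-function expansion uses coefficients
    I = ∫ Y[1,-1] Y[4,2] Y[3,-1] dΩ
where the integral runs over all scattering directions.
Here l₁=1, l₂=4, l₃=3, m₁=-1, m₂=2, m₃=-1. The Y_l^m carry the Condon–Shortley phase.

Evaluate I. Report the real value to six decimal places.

Rules hold: Σm=0, L=8 even, 3≤3≤5.
N = 3·9·7 = 189
Δ = 2!·0!·6!/9! = 1/252
Racah Σ t=1..1: t=1:−1/36 = -1/36
⇒ 3j(1 4 3; 0 0 0)² = 4/63, sgn +1
Racah Σ t=2..2: t=2:+1/96 = 1/96
⇒ 3j(1 4 3; -1 2 -1)² = 5/84, sgn +1
4πI² = N·(3j₀)²·(3jₘ)² = 5/7
I = +1·√(0.714286/4π) = 0.23841361

0.238414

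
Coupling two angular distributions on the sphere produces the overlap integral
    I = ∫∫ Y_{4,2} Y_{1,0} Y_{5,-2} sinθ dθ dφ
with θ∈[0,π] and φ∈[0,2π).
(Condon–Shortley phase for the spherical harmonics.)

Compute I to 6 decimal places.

Checks pass: Σm=0; 10 even; l₃=5∈[3,5].
(2·4+1)(2·1+1)(2·5+1) = 297
Δ: 0! 8! 2! / 11! → 1/495
sum: t=0:+1/576 = 1/576
3j²(4 1 5; 0 0 0) = Δ·Π!·Σ² = 5/99  (sign -1)
sum: t=0:+1/1440 = 1/1440
3j²(4 1 5; 2 0 -2) = Δ·Π!·Σ² = 7/165  (sign -1)
combine: 4πI² = 297·5/99·7/165 = 7/11
take √, sign +1: I = 0.22503380

0.225034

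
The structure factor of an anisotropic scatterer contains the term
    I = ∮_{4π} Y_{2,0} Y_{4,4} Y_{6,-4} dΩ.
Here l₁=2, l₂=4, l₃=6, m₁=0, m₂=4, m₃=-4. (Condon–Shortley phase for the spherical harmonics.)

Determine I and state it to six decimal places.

0.106690

Checks pass: Σm=0; 12 even; l₃=6∈[2,6].
(2·2+1)(2·4+1)(2·6+1) = 585
Δ: 0! 4! 8! / 13! → 1/6435
sum: t=0:+1/2304 = 1/2304
3j²(2 4 6; 0 0 0) = Δ·Π!·Σ² = 5/143  (sign +1)
sum: t=0:+1/161280 = 1/161280
3j²(2 4 6; 0 4 -4) = Δ·Π!·Σ² = 1/143  (sign +1)
combine: 4πI² = 585·5/143·1/143 = 225/1573
take √, sign +1: I = 0.10668957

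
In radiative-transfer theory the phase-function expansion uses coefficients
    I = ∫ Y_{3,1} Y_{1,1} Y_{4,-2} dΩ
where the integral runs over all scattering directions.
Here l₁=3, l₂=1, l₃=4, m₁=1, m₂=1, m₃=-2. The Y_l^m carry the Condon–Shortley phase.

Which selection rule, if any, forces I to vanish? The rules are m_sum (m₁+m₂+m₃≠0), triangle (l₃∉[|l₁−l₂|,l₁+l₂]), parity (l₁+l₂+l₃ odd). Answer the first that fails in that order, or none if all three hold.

m₁+m₂+m₃ = 1 + 1 − 2 = 0  ✓
triangle: |3−1|=2 ≤ l₃=4 ≤ 3+1=4  ✓
parity: l₁+l₂+l₃ = 8 is even  ✓

none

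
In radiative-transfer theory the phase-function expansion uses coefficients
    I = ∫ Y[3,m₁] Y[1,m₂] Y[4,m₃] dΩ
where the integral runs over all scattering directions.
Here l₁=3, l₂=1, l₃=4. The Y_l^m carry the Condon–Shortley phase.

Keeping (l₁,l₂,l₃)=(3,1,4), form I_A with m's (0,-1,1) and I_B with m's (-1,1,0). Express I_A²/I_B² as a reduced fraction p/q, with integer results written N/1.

Shared (l₁,l₂,l₃)=(3,1,4): N and (l;000)² cancel in I_A²/I_B².
A: Δ = 0!·6!·2!/9! = 1/252; Racah Σ t=0..0: t=0:+1/72 = 1/72; ⇒ 3j(3 1 4; 0 -1 1)² = 5/126, sgn -1
B: Δ = 0!·6!·2!/9! = 1/252; Racah Σ t=0..0: t=0:+1/96 = 1/96; ⇒ 3j(3 1 4; -1 1 0)² = 1/42, sgn +1
I_A²/I_B² = (5/126)/(1/42) = 5/3

5/3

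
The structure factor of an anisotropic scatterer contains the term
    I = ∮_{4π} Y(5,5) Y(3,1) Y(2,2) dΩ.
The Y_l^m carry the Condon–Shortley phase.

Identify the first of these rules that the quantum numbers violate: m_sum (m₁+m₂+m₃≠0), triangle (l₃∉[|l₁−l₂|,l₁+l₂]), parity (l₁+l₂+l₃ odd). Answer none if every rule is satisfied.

azimuthal sum: 5 + 1 + 2 = 8  ✗
2 ≤ 2 ≤ 8 (triangle on l)
L = 5 + 3 + 2 = 10 (even)

m_sum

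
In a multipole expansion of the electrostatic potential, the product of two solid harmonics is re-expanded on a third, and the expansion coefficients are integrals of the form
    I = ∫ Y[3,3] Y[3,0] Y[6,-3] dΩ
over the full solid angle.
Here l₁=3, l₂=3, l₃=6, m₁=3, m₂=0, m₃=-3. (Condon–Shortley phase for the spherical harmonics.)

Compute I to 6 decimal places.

-0.108647

m-sum 0 ✓  L=12 even ✓  0≤6≤6 ✓
Π(2lᵢ+1) = 7×7×13 = 637
triangle coeff Δ(3,3,6) = 1/12012
Σ_t [0,0]: t=0:+1/1296 = 1/1296
(3j)²=100/3003 [(3 3 6; 0 0 0)], sign=+1
Σ_t [0,0]: t=0:+1/25920 = 1/25920
(3j)²=1/143 [(3 3 6; 3 0 -3)], sign=-1
⇒ 4πI² = 700/4719
I = (-1)√(700/4719/(4π)) = -0.10864734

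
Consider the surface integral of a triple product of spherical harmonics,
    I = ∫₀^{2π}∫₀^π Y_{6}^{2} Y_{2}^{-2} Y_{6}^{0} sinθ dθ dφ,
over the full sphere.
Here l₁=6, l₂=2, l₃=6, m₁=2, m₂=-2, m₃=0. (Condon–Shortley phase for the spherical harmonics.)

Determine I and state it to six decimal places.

-0.191909

Rules hold: Σm=0, L=14 even, 4≤6≤8.
N = 13·5·13 = 845
Δ = 2!·10!·2!/15! = 1/90090
Racah Σ t=0..2: t=0:+1/69120 t=1:−1/14400 t=2:+1/69120 = -7/172800
⇒ 3j(6 2 6; 0 0 0)² = 14/715, sgn -1
Racah Σ t=0..0: t=0:+1/69120 = 1/69120
⇒ 3j(6 2 6; 2 -2 0)² = 4/143, sgn +1
4πI² = N·(3j₀)²·(3jₘ)² = 56/121
I = -1·√(0.46281/4π) = -0.19190947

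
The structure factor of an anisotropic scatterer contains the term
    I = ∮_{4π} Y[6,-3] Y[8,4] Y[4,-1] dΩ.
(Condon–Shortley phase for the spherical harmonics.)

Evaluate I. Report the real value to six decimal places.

Checks pass: Σm=0; 18 even; l₃=4∈[2,14].
(2·6+1)(2·8+1)(2·4+1) = 1989
Δ: 10! 2! 6! / 19! → 1/23279256
sum: t=4:+1/1658880 t=5:−1/518400 t=6:+1/1658880 = -1/1382400
3j²(6 8 4; 0 0 0) = Δ·Π!·Σ² = 504/46189  (sign -1)
sum: t=7:−1/7257600 t=8:+1/3870720 t=9:−1/26127360 = 43/522547200
3j²(6 8 4; -3 4 -1) = Δ·Π!·Σ² = 1849/352716  (sign -1)
combine: 4πI² = 1989·504/46189·1849/352716 = 99846/877591
take √, sign +1: I = 0.09515121

0.095151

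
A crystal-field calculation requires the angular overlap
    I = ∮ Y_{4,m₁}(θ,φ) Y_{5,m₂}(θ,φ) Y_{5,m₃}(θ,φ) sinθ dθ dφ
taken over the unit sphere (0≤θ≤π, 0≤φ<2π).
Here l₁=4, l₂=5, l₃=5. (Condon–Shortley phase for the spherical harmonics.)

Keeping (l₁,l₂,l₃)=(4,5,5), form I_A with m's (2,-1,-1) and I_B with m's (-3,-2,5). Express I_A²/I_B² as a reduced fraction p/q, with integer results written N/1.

20/21

l's match ⇒ only the (l;m) 3-j factors differ between A and B.
A: triangle coeff Δ(4,5,5) = 1/3153150; Σ_t [0,2]: t=0:+1/4608 t=1:−1/1296 t=2:+1/4608 = -7/20736; (3j)²=20/1287 [(4 5 5; 2 -1 -1)], sign=-1
B: triangle coeff Δ(4,5,5) = 1/3153150; Σ_t [3,3]: t=3:−1/103680 = -1/103680; (3j)²=7/429 [(4 5 5; -3 -2 5)], sign=-1
I_A²/I_B² = (20/1287)/(7/429) = 20/21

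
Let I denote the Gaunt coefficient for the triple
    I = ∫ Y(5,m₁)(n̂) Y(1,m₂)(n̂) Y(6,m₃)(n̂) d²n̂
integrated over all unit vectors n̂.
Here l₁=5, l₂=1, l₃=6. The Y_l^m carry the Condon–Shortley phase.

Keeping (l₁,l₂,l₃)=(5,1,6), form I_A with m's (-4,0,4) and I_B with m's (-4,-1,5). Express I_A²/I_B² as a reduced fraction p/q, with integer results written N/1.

Shared (l₁,l₂,l₃)=(5,1,6): N and (l;000)² cancel in I_A²/I_B².
A: Δ = 0!·10!·2!/13! = 1/858; Racah Σ t=0..0: t=0:+1/362880 = 1/362880; ⇒ 3j(5 1 6; -4 0 4)² = 10/429, sgn +1
B: Δ = 0!·10!·2!/13! = 1/858; Racah Σ t=0..0: t=0:+1/725760 = 1/725760; ⇒ 3j(5 1 6; -4 -1 5)² = 5/78, sgn -1
I_A²/I_B² = (10/429)/(5/78) = 4/11

4/11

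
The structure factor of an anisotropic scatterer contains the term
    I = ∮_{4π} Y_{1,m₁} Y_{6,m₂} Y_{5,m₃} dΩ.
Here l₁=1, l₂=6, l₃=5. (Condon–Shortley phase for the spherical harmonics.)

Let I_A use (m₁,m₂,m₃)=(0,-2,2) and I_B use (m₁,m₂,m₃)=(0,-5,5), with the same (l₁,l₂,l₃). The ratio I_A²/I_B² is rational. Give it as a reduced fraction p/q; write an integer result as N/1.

32/11

Shared (l₁,l₂,l₃)=(1,6,5): N and (l;000)² cancel in I_A²/I_B².
A: Δ = 2!·0!·10!/13! = 1/858; Racah Σ t=1..1: t=1:−1/30240 = -1/30240; ⇒ 3j(1 6 5; 0 -2 2)² = 16/429, sgn +1
B: Δ = 2!·0!·10!/13! = 1/858; Racah Σ t=1..1: t=1:−1/3628800 = -1/3628800; ⇒ 3j(1 6 5; 0 -5 5)² = 1/78, sgn -1
I_A²/I_B² = (16/429)/(1/78) = 32/11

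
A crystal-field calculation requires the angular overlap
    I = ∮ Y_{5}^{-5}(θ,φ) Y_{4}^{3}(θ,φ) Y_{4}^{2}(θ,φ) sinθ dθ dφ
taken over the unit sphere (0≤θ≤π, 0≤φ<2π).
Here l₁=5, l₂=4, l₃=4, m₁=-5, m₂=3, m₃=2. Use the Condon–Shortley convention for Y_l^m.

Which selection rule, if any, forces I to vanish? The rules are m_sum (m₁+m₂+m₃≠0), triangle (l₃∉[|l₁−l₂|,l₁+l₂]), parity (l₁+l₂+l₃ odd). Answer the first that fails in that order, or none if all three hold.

parity

Σmᵢ = 0  ✓
l₃∈[|l₁−l₂|,l₁+l₂]=[1,9], have l₃=4  ✓
Σlᵢ = 13 ⇒ odd  ✗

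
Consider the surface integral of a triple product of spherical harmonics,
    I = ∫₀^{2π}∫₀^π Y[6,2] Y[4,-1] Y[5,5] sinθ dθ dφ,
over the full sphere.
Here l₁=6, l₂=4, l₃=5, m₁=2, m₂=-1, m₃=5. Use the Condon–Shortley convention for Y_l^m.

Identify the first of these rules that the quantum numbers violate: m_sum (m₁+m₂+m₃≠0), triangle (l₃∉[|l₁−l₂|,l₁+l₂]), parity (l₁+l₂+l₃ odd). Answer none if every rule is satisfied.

m_sum

Σmᵢ = 6  ✗
l₃∈[|l₁−l₂|,l₁+l₂]=[2,10], have l₃=5
Σlᵢ = 15 ⇒ odd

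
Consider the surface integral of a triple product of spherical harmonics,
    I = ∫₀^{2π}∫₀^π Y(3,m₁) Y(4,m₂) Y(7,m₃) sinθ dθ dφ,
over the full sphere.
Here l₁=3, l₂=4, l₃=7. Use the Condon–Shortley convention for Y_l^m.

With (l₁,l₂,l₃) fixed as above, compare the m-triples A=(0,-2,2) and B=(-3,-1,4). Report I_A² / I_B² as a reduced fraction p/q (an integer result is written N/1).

Shared (l₁,l₂,l₃)=(3,4,7): N and (l;000)² cancel in I_A²/I_B².
A: Δ = 0!·6!·8!/15! = 1/45045; Racah Σ t=0..0: t=0:+1/51840 = 1/51840; ⇒ 3j(3 4 7; 0 -2 2)² = 8/429, sgn -1
B: Δ = 0!·6!·8!/15! = 1/45045; Racah Σ t=0..0: t=0:+1/518400 = 1/518400; ⇒ 3j(3 4 7; -3 -1 4)² = 2/195, sgn -1
I_A²/I_B² = (8/429)/(2/195) = 20/11

20/11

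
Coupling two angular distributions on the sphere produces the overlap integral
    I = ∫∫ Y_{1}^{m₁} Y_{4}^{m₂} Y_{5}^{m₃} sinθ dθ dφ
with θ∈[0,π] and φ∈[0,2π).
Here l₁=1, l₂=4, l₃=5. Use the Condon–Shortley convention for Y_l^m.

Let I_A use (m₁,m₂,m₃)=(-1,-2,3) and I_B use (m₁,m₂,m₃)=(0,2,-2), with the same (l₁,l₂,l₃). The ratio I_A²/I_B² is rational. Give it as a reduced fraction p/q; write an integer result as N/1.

4/3

Same 1,4,5: normalisation and zero-m 3j drop out of the ratio.
A: Δ: 0! 2! 8! / 11! → 1/495; sum: t=0:+1/2880 = 1/2880; 3j²(1 4 5; -1 -2 3) = Δ·Π!·Σ² = 28/495  (sign +1)
B: Δ: 0! 2! 8! / 11! → 1/495; sum: t=0:+1/1440 = 1/1440; 3j²(1 4 5; 0 2 -2) = Δ·Π!·Σ² = 7/165  (sign -1)
I_A²/I_B² = (28/495)/(7/165) = 4/3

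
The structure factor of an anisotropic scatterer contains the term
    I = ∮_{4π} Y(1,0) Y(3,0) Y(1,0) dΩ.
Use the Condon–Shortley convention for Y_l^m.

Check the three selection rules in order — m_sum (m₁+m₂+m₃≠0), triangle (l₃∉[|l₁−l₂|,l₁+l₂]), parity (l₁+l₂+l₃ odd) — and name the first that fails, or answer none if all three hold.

azimuthal sum: 0 + 0 + 0 = 0  ✓
2 ≤ 1 ≤ 4 (triangle on l)  ✗
L = 1 + 3 + 1 = 5 (odd)

triangle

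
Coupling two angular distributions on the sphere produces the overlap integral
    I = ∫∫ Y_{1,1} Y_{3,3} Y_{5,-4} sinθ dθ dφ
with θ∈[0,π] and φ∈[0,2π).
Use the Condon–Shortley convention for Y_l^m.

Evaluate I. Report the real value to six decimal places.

0.000000

l₃=5 ∉ [2,4] — triangle fails ⇒ I = 0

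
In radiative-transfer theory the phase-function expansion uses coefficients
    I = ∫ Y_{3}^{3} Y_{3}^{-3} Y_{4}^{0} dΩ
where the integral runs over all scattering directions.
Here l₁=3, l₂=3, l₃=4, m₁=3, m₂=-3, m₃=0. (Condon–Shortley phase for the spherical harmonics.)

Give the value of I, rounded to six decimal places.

-0.076935

Rules hold: Σm=0, L=10 even, 0≤4≤6.
N = 7·7·9 = 441
Δ = 2!·4!·4!/11! = 1/34650
Racah Σ t=0..2: t=0:+1/72 t=1:−1/16 t=2:+1/72 = -5/144
⇒ 3j(3 3 4; 0 0 0)² = 2/77, sgn -1
Racah Σ t=0..0: t=0:+1/1152 = 1/1152
⇒ 3j(3 3 4; 3 -3 0)² = 1/154, sgn +1
4πI² = N·(3j₀)²·(3jₘ)² = 9/121
I = -1·√(0.0743802/4π) = -0.07693494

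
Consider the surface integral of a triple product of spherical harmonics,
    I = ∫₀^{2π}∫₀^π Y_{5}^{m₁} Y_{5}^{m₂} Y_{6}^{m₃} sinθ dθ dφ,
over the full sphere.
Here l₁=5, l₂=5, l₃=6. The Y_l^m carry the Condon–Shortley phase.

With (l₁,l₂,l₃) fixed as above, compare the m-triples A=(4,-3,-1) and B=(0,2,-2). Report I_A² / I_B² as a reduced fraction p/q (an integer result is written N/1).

2541/200

l's match ⇒ only the (l;m) 3-j factors differ between A and B.
A: triangle coeff Δ(5,5,6) = 1/28588560; Σ_t [0,1]: t=0:+1/138240 t=1:−1/518400 = 11/2073600; (3j)²=77/4420 [(5 5 6; 4 -3 -1)], sign=-1
B: triangle coeff Δ(5,5,6) = 1/28588560; Σ_t [1,4]: t=1:−1/207360 t=2:+1/17280 t=3:−1/13824 t=4:+1/103680 = -1/103680; (3j)²=10/7293 [(5 5 6; 0 2 -2)], sign=-1
I_A²/I_B² = (77/4420)/(10/7293) = 2541/200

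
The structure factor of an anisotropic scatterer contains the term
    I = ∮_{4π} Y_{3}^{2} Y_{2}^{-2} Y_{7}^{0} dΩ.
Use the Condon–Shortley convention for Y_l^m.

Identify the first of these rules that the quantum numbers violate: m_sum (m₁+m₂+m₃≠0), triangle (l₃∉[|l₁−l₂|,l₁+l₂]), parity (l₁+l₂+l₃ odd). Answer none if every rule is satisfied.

triangle

Σmᵢ = 0  ✓
l₃∈[|l₁−l₂|,l₁+l₂]=[1,5], have l₃=7  ✗
Σlᵢ = 12 ⇒ even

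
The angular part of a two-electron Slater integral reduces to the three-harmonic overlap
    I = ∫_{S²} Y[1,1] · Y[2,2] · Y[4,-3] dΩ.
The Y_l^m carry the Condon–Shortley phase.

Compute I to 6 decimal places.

|1−2|≤4≤1+2 violated ⇒ I = 0

0.000000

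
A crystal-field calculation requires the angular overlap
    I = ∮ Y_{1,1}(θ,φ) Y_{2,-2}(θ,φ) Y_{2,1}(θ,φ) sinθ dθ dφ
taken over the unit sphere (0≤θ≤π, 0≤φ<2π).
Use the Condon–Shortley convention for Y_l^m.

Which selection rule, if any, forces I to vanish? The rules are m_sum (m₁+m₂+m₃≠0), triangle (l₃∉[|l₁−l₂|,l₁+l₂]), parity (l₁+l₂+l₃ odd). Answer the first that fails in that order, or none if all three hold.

parity

m₁+m₂+m₃ = 1 − 2 + 1 = 0  ✓
triangle: |1−2|=1 ≤ l₃=2 ≤ 1+2=3  ✓
parity: l₁+l₂+l₃ = 5 is odd  ✗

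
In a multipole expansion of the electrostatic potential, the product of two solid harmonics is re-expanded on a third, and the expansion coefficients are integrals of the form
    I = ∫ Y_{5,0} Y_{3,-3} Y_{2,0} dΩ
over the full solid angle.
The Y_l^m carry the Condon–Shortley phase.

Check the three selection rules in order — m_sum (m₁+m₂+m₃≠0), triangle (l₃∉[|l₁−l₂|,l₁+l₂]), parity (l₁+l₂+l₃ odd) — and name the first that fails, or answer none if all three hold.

m₁+m₂+m₃ = 0 − 3 + 0 = -3  ✗
triangle: |5−3|=2 ≤ l₃=2 ≤ 5+3=8
parity: l₁+l₂+l₃ = 10 is even

m_sum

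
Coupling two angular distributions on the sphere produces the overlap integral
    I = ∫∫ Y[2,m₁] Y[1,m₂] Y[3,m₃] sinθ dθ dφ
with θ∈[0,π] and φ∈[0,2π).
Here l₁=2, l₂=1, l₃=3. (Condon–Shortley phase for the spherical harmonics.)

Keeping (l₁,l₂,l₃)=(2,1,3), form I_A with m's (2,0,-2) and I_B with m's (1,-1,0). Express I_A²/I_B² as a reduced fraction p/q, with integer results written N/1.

5/3

l's match ⇒ only the (l;m) 3-j factors differ between A and B.
A: triangle coeff Δ(2,1,3) = 1/105; Σ_t [0,0]: t=0:+1/24 = 1/24; (3j)²=1/21 [(2 1 3; 2 0 -2)], sign=-1
B: triangle coeff Δ(2,1,3) = 1/105; Σ_t [0,0]: t=0:+1/12 = 1/12; (3j)²=1/35 [(2 1 3; 1 -1 0)], sign=-1
I_A²/I_B² = (1/21)/(1/35) = 5/3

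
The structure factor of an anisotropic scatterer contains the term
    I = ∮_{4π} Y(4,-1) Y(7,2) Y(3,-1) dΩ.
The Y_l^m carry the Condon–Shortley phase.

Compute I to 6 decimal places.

0.239176

Rules hold: Σm=0, L=14 even, 3≤3≤11.
N = 9·15·7 = 945
Δ = 8!·0!·6!/15! = 1/45045
Racah Σ t=4..4: t=4:+1/20736 = 1/20736
⇒ 3j(4 7 3; 0 0 0)² = 35/1287, sgn -1
Racah Σ t=5..5: t=5:−1/34560 = -1/34560
⇒ 3j(4 7 3; -1 2 -1)² = 4/143, sgn -1
4πI² = N·(3j₀)²·(3jₘ)² = 14700/20449
I = +1·√(0.718862/4π) = 0.23917605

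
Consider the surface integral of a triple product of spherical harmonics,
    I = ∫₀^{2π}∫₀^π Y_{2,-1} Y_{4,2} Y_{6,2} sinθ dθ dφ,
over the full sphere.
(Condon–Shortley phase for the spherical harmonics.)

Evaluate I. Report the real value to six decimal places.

Σmᵢ = 3 ≠ 0, so the φ-integral vanishes; I = 0

0.000000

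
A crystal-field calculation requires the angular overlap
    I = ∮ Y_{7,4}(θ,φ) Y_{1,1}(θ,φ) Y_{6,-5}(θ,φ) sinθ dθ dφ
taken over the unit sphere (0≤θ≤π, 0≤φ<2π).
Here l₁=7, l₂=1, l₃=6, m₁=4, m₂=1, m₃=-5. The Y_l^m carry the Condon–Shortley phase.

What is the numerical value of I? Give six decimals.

0.060604

Rules hold: Σm=0, L=14 even, 6≤6≤8.
N = 15·3·13 = 585
Δ = 2!·12!·0!/15! = 1/1365
Racah Σ t=1..1: t=1:−1/518400 = -1/518400
⇒ 3j(7 1 6; 0 0 0)² = 7/195, sgn -1
Racah Σ t=2..2: t=2:+1/79833600 = 1/79833600
⇒ 3j(7 1 6; 4 1 -5)² = 1/455, sgn -1
4πI² = N·(3j₀)²·(3jₘ)² = 3/65
I = +1·√(0.0461538/4π) = 0.06060368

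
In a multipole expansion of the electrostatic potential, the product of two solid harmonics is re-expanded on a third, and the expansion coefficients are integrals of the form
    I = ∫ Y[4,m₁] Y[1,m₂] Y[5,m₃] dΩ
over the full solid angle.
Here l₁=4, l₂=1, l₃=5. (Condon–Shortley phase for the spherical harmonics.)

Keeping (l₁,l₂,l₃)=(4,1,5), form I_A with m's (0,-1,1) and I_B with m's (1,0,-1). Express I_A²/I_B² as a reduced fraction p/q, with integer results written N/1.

5/8

Same 4,1,5: normalisation and zero-m 3j drop out of the ratio.
A: Δ: 0! 8! 2! / 11! → 1/495; sum: t=0:+1/1152 = 1/1152; 3j²(4 1 5; 0 -1 1) = Δ·Π!·Σ² = 1/33  (sign +1)
B: Δ: 0! 8! 2! / 11! → 1/495; sum: t=0:+1/720 = 1/720; 3j²(4 1 5; 1 0 -1) = Δ·Π!·Σ² = 8/165  (sign +1)
I_A²/I_B² = (1/33)/(8/165) = 5/8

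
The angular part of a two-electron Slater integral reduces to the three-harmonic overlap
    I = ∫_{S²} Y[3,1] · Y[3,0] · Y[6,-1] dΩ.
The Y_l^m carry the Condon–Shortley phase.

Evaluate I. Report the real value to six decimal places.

Rules hold: Σm=0, L=12 even, 0≤6≤6.
N = 7·7·13 = 637
Δ = 0!·6!·6!/13! = 1/12012
Racah Σ t=0..0: t=0:+1/1296 = 1/1296
⇒ 3j(3 3 6; 0 0 0)² = 100/3003, sgn +1
Racah Σ t=0..0: t=0:+1/1728 = 1/1728
⇒ 3j(3 3 6; 1 0 -1)² = 25/858, sgn -1
4πI² = N·(3j₀)²·(3jₘ)² = 8750/14157
I = -1·√(0.618069/4π) = -0.22177545

-0.221775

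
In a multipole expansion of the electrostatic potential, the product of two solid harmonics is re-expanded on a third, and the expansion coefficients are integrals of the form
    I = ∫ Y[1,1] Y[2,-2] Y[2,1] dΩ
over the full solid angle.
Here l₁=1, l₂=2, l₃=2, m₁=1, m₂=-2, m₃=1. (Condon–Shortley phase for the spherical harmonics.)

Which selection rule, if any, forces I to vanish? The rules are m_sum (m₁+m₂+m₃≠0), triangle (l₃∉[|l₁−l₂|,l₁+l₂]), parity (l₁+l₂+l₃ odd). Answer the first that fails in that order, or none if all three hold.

parity

azimuthal sum: 1 − 2 + 1 = 0  ✓
1 ≤ 2 ≤ 3 (triangle on l)  ✓
L = 1 + 2 + 2 = 5 (odd)  ✗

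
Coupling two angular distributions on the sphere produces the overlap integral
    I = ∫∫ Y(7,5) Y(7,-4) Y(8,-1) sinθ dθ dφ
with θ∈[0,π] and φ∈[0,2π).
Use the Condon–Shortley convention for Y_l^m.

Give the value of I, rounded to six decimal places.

m-sum 0 ✓  L=22 even ✓  0≤8≤14 ✓
Π(2lᵢ+1) = 15×15×17 = 3825
triangle coeff Δ(7,7,8) = 1/22086194130
Σ_t [0,6]: t=0:+1/18289152000 t=1:−1/248832000 t=2:+1/24883200 t=3:−1/11943936 t=4:+1/24883200 t=5:−1/248832000 t=6:+1/18289152000 = -11/975421440
(3j)²=1750/289731 [(7 7 8; 0 0 0)], sign=-1
Σ_t [0,2]: t=0:+1/746496000 t=1:−1/870912000 t=2:+1/9754214400 = 43/146313216000
(3j)²=5547/3380195 [(7 7 8; 5 -4 -1)], sign=-1
⇒ 4πI² = 20801250/548653937
I = (+1)√(20801250/548653937/(4π)) = 0.05492759

0.054928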